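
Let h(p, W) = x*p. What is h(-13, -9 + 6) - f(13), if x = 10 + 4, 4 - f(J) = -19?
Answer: -205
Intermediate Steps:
f(J) = 23 (f(J) = 4 - 1*(-19) = 4 + 19 = 23)
x = 14
h(p, W) = 14*p
h(-13, -9 + 6) - f(13) = 14*(-13) - 1*23 = -182 - 23 = -205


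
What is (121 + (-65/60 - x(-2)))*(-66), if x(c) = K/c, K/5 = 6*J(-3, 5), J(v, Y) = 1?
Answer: -17809/2 ≈ -8904.5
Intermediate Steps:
K = 30 (K = 5*(6*1) = 5*6 = 30)
x(c) = 30/c
(121 + (-65/60 - x(-2)))*(-66) = (121 + (-65/60 - 30/(-2)))*(-66) = (121 + (-65*1/60 - 30*(-1)/2))*(-66) = (121 + (-13/12 - 1*(-15)))*(-66) = (121 + (-13/12 + 15))*(-66) = (121 + 167/12)*(-66) = (1619/12)*(-66) = -17809/2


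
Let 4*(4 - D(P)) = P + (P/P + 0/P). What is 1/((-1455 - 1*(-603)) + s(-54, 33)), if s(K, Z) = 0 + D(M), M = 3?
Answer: -1/849 ≈ -0.0011779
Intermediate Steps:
D(P) = 15/4 - P/4 (D(P) = 4 - (P + (P/P + 0/P))/4 = 4 - (P + (1 + 0))/4 = 4 - (P + 1)/4 = 4 - (1 + P)/4 = 4 + (-1/4 - P/4) = 15/4 - P/4)
s(K, Z) = 3 (s(K, Z) = 0 + (15/4 - 1/4*3) = 0 + (15/4 - 3/4) = 0 + 3 = 3)
1/((-1455 - 1*(-603)) + s(-54, 33)) = 1/((-1455 - 1*(-603)) + 3) = 1/((-1455 + 603) + 3) = 1/(-852 + 3) = 1/(-849) = -1/849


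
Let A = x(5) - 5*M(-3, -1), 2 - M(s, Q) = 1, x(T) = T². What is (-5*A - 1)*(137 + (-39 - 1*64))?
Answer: -3434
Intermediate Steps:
M(s, Q) = 1 (M(s, Q) = 2 - 1*1 = 2 - 1 = 1)
A = 20 (A = 5² - 5*1 = 25 - 5 = 20)
(-5*A - 1)*(137 + (-39 - 1*64)) = (-5*20 - 1)*(137 + (-39 - 1*64)) = (-100 - 1)*(137 + (-39 - 64)) = -101*(137 - 103) = -101*34 = -3434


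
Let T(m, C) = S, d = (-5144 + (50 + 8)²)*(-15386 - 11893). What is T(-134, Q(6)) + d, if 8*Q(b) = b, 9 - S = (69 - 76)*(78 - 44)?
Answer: 48556867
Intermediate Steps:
S = 247 (S = 9 - (69 - 76)*(78 - 44) = 9 - (-7)*34 = 9 - 1*(-238) = 9 + 238 = 247)
Q(b) = b/8
d = 48556620 (d = (-5144 + 58²)*(-27279) = (-5144 + 3364)*(-27279) = -1780*(-27279) = 48556620)
T(m, C) = 247
T(-134, Q(6)) + d = 247 + 48556620 = 48556867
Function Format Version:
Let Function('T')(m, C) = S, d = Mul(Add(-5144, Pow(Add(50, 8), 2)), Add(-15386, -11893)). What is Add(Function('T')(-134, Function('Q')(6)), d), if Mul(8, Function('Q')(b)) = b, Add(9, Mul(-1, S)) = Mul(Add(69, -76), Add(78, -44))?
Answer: 48556867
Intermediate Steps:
S = 247 (S = Add(9, Mul(-1, Mul(Add(69, -76), Add(78, -44)))) = Add(9, Mul(-1, Mul(-7, 34))) = Add(9, Mul(-1, -238)) = Add(9, 238) = 247)
Function('Q')(b) = Mul(Rational(1, 8), b)
d = 48556620 (d = Mul(Add(-5144, Pow(58, 2)), -27279) = Mul(Add(-5144, 3364), -27279) = Mul(-1780, -27279) = 48556620)
Function('T')(m, C) = 247
Add(Function('T')(-134, Function('Q')(6)), d) = Add(247, 48556620) = 48556867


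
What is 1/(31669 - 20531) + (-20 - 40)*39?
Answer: -26062919/11138 ≈ -2340.0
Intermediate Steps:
1/(31669 - 20531) + (-20 - 40)*39 = 1/11138 - 60*39 = 1/11138 - 2340 = -26062919/11138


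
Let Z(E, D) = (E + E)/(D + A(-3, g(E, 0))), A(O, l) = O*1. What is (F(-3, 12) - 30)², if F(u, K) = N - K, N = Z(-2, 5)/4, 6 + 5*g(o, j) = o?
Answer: 7225/4 ≈ 1806.3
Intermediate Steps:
g(o, j) = -6/5 + o/5
A(O, l) = O
Z(E, D) = 2*E/(-3 + D) (Z(E, D) = (E + E)/(D - 3) = (2*E)/(-3 + D) = 2*E/(-3 + D))
N = -½ (N = (2*(-2)/(-3 + 5))/4 = (2*(-2)/2)*(¼) = (2*(-2)*(½))*(¼) = -2*¼ = -½ ≈ -0.50000)
F(u, K) = -½ - K
(F(-3, 12) - 30)² = ((-½ - 1*12) - 30)² = ((-½ - 12) - 30)² = (-25/2 - 30)² = (-85/2)² = 7225/4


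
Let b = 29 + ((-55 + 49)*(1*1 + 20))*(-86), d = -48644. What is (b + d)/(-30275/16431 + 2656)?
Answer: -620746749/43610461 ≈ -14.234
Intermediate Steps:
b = 10865 (b = 29 - 6*(1 + 20)*(-86) = 29 - 6*21*(-86) = 29 - 126*(-86) = 29 + 10836 = 10865)
(b + d)/(-30275/16431 + 2656) = (10865 - 48644)/(-30275/16431 + 2656) = -37779/(-30275*1/16431 + 2656) = -37779/(-30275/16431 + 2656) = -37779/43610461/16431 = -37779*16431/43610461 = -620746749/43610461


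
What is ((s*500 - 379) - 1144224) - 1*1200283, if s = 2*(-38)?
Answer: -2382886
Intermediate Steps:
s = -76
((s*500 - 379) - 1144224) - 1*1200283 = ((-76*500 - 379) - 1144224) - 1*1200283 = ((-38000 - 379) - 1144224) - 1200283 = (-38379 - 1144224) - 1200283 = -1182603 - 1200283 = -2382886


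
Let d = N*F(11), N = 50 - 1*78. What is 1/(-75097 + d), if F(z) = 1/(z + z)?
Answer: -11/826081 ≈ -1.3316e-5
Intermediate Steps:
F(z) = 1/(2*z)
N = -28 (N = 50 - 78 = -28)
d = -14/11 ≈ -1.2727
1/(-75097 + d) = 1/(-75097 - 14/11) = 1/(-826081/11) = -11/826081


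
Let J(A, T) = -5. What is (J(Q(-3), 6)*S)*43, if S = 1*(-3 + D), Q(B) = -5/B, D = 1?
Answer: 430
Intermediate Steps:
S = -2 (S = 1*(-3 + 1) = 1*(-2) = -2)
(J(Q(-3), 6)*S)*43 = -5*(-2)*43 = 10*43 = 430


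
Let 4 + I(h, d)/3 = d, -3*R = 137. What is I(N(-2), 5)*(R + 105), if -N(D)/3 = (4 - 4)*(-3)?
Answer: 178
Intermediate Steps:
R = -137/3 (R = -1/3*137 = -137/3 ≈ -45.667)
N(D) = 0 (N(D) = -3*(4 - 4)*(-3) = -0*(-3) = -3*0 = 0)
I(h, d) = -12 + 3*d
I(N(-2), 5)*(R + 105) = (-12 + 3*5)*(-137/3 + 105) = (-12 + 15)*(178/3) = 3*(178/3) = 178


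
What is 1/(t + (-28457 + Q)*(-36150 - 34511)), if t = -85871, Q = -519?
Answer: 1/2047387265 ≈ 4.8843e-10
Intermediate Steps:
1/(t + (-28457 + Q)*(-36150 - 34511)) = 1/(-85871 + (-28457 - 519)*(-36150 - 34511)) = 1/(-85871 - 28976*(-70661)) = 1/(-85871 + 2047473136) = 1/2047387265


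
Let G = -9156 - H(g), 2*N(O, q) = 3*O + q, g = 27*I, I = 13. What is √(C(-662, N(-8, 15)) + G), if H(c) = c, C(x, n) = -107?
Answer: I*√9614 ≈ 98.051*I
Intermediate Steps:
g = 351 (g = 27*13 = 351)
N(O, q) = q/2 + 3*O/2 (N(O, q) = (3*O + q)/2 = (q + 3*O)/2 = q/2 + 3*O/2)
G = -9507 (G = -9156 - 1*351 = -9156 - 351 = -9507)
√(C(-662, N(-8, 15)) + G) = √(-107 - 9507) = √(-9614) = I*√9614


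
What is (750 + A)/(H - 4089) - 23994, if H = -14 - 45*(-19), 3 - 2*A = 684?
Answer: -22266549/928 ≈ -23994.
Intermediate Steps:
A = -681/2 (A = 3/2 - 1/2*684 = 3/2 - 342 = -681/2 ≈ -340.50)
H = 841 (H = -14 + 855 = 841)
(750 + A)/(H - 4089) - 23994 = (750 - 681/2)/(841 - 4089) - 23994 = (819/2)/(-3248) - 23994 = (819/2)*(-1/3248) - 23994 = -117/928 - 23994 = -22266549/928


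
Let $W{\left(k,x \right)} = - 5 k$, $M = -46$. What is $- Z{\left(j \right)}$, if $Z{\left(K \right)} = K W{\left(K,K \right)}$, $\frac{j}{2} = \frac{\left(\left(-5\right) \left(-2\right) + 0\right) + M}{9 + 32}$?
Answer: $\frac{25920}{1681} \approx 15.419$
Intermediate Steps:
$j = - \frac{72}{41}$ ($j = 2 \frac{\left(\left(-5\right) \left(-2\right) + 0\right) - 46}{9 + 32} = 2 \frac{\left(10 + 0\right) - 46}{41} = 2 \left(10 - 46\right) \frac{1}{41} = 2 \left(\left(-36\right) \frac{1}{41}\right) = 2 \left(- \frac{36}{41}\right) = - \frac{72}{41} \approx -1.7561$)
$Z{\left(K \right)} = - 5 K^{2}$ ($Z{\left(K \right)} = K \left(- 5 K\right) = - 5 K^{2}$)
$- Z{\left(j \right)} = - \left(-5\right) \left(- \frac{72}{41}\right)^{2} = - \frac{\left(-5\right) 5184}{1681} = \left(-1\right) \left(- \frac{25920}{1681}\right) = \frac{25920}{1681}$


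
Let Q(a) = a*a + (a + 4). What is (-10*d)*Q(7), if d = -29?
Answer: 17400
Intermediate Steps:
Q(a) = 4 + a + a**2 (Q(a) = a**2 + (4 + a) = 4 + a + a**2)
(-10*d)*Q(7) = (-10*(-29))*(4 + 7 + 7**2) = 290*(4 + 7 + 49) = 290*60 = 17400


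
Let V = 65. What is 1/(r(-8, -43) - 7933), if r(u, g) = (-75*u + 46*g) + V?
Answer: -1/9246 ≈ -0.00010815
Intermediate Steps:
r(u, g) = 65 - 75*u + 46*g (r(u, g) = (-75*u + 46*g) + 65 = 65 - 75*u + 46*g)
1/(r(-8, -43) - 7933) = 1/((65 - 75*(-8) + 46*(-43)) - 7933) = 1/((65 + 600 - 1978) - 7933) = 1/(-1313 - 7933) = 1/(-9246) = -1/9246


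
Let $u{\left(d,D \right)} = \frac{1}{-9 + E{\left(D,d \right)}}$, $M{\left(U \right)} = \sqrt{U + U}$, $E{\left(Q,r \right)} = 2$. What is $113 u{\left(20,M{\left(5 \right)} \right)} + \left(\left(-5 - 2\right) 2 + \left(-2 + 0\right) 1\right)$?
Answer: $- \frac{225}{7} \approx -32.143$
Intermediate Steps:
$M{\left(U \right)} = \sqrt{2} \sqrt{U}$ ($M{\left(U \right)} = \sqrt{2 U} = \sqrt{2} \sqrt{U}$)
$u{\left(d,D \right)} = - \frac{1}{7}$ ($u{\left(d,D \right)} = \frac{1}{-9 + 2} = \frac{1}{-7} = - \frac{1}{7}$)
$113 u{\left(20,M{\left(5 \right)} \right)} + \left(\left(-5 - 2\right) 2 + \left(-2 + 0\right) 1\right) = 113 \left(- \frac{1}{7}\right) + \left(\left(-5 - 2\right) 2 + \left(-2 + 0\right) 1\right) = - \frac{113}{7} - 16 = - \frac{225}{7}$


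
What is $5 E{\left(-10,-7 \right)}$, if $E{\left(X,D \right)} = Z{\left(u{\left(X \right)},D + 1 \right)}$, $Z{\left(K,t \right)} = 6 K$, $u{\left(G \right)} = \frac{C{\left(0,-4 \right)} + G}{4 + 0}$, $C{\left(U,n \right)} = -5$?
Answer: $- \frac{225}{2} \approx -112.5$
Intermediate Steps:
$u{\left(G \right)} = - \frac{5}{4} + \frac{G}{4}$ ($u{\left(G \right)} = \frac{-5 + G}{4 + 0} = \frac{-5 + G}{4} = \left(-5 + G\right) \frac{1}{4} = - \frac{5}{4} + \frac{G}{4}$)
$E{\left(X,D \right)} = - \frac{15}{2} + \frac{3 X}{2}$ ($E{\left(X,D \right)} = 6 \left(- \frac{5}{4} + \frac{X}{4}\right) = - \frac{15}{2} + \frac{3 X}{2}$)
$5 E{\left(-10,-7 \right)} = 5 \left(- \frac{15}{2} + \frac{3}{2} \left(-10\right)\right) = 5 \left(- \frac{15}{2} - 15\right) = 5 \left(- \frac{45}{2}\right) = - \frac{225}{2}$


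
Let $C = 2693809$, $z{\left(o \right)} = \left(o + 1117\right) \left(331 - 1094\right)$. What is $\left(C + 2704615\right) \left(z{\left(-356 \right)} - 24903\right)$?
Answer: $-3268994059504$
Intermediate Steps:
$z{\left(o \right)} = -852271 - 763 o$ ($z{\left(o \right)} = \left(1117 + o\right) \left(-763\right) = -852271 - 763 o$)
$\left(C + 2704615\right) \left(z{\left(-356 \right)} - 24903\right) = \left(2693809 + 2704615\right) \left(\left(-852271 - -271628\right) - 24903\right) = 5398424 \left(\left(-852271 + 271628\right) - 24903\right) = 5398424 \left(-580643 - 24903\right) = 5398424 \left(-605546\right) = -3268994059504$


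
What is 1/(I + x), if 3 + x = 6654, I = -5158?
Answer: 1/1493 ≈ 0.00066979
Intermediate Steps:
x = 6651 (x = -3 + 6654 = 6651)
1/(I + x) = 1/(-5158 + 6651) = 1/1493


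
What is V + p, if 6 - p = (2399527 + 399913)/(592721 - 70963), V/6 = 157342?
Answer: 246283507262/260879 ≈ 9.4405e+5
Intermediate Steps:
V = 944052 (V = 6*157342 = 944052)
p = 165554/260879 (p = 6 - (2399527 + 399913)/(592721 - 70963) = 6 - 2799440/521758 = 6 - 1*1399720/260879 = 6 - 1399720/260879 = 165554/260879 ≈ 0.63460)
V + p = 944052 + 165554/260879 = 246283507262/260879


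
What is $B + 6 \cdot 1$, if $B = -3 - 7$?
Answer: $-4$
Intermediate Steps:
$B = -10$
$B + 6 \cdot 1 = -10 + 6 \cdot 1 = -10 + 6 = -4$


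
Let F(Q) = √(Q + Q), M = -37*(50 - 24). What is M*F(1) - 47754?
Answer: -47754 - 962*√2 ≈ -49115.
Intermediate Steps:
M = -962 (M = -37*26 = -962)
F(Q) = √2*√Q (F(Q) = √(2*Q) = √2*√Q)
M*F(1) - 47754 = -962*√2*√1 - 47754 = -962*√2 - 47754 = -47754 - 962*√2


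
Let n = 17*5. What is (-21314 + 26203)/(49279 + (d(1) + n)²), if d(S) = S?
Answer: 4889/56675 ≈ 0.086264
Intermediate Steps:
n = 85
(-21314 + 26203)/(49279 + (d(1) + n)²) = (-21314 + 26203)/(49279 + (1 + 85)²) = 4889/(49279 + 86²) = 4889/(49279 + 7396) = 4889/56675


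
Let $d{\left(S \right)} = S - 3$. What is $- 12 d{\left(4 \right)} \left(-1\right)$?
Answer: $12$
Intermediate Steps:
$d{\left(S \right)} = -3 + S$
$- 12 d{\left(4 \right)} \left(-1\right) = - 12 \left(-3 + 4\right) \left(-1\right) = \left(-12\right) 1 \left(-1\right) = \left(-12\right) \left(-1\right) = 12$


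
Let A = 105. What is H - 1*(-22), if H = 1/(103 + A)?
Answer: 4577/208 ≈ 22.005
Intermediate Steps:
H = 1/208 (H = 1/(103 + 105) = 1/208 ≈ 0.0048077)
H - 1*(-22) = 1/208 - 1*(-22) = 1/208 + 22 = 4577/208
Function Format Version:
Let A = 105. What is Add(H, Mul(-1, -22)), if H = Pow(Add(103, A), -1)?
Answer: Rational(4577, 208) ≈ 22.005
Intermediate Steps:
H = Rational(1, 208) (H = Pow(Add(103, 105), -1) = Pow(208, -1) = Rational(1, 208) ≈ 0.0048077)
Add(H, Mul(-1, -22)) = Add(Rational(1, 208), Mul(-1, -22)) = Add(Rational(1, 208), 22) = Rational(4577, 208)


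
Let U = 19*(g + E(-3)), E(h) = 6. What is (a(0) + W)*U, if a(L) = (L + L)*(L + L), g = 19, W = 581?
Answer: 275975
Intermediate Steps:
a(L) = 4*L² (a(L) = (2*L)*(2*L) = 4*L²)
U = 475 (U = 19*(19 + 6) = 19*25 = 475)
(a(0) + W)*U = (4*0² + 581)*475 = (4*0 + 581)*475 = (0 + 581)*475 = 581*475 = 275975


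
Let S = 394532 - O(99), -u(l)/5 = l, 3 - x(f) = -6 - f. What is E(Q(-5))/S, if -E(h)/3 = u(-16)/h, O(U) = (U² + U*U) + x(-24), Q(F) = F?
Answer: 48/374945 ≈ 0.00012802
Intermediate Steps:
x(f) = 9 + f (x(f) = 3 - (-6 - f) = 3 + (6 + f) = 9 + f)
u(l) = -5*l
O(U) = -15 + 2*U² (O(U) = (U² + U*U) + (9 - 24) = (U² + U²) - 15 = 2*U² - 15 = -15 + 2*U²)
E(h) = -240/h (E(h) = -3*(-5*(-16))/h = -240/h)
S = 374945 (S = 394532 - (-15 + 2*99²) = 394532 - (-15 + 2*9801) = 394532 - (-15 + 19602) = 394532 - 1*19587 = 394532 - 19587 = 374945)
E(Q(-5))/S = -240/(-5)/374945 = -240*(-⅕)*(1/374945) = 48*(1/374945) = 48/374945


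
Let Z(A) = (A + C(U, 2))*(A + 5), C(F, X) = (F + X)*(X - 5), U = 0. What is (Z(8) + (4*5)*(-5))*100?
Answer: -7400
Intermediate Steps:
C(F, X) = (-5 + X)*(F + X) (C(F, X) = (F + X)*(-5 + X) = (-5 + X)*(F + X))
Z(A) = (-6 + A)*(5 + A) (Z(A) = (A + (2² - 5*0 - 5*2 + 0*2))*(A + 5) = (A + (4 + 0 - 10 + 0))*(5 + A) = (A - 6)*(5 + A) = (-6 + A)*(5 + A))
(Z(8) + (4*5)*(-5))*100 = ((-30 + 8² - 1*8) + (4*5)*(-5))*100 = ((-30 + 64 - 8) + 20*(-5))*100 = (26 - 100)*100 = -74*100 = -7400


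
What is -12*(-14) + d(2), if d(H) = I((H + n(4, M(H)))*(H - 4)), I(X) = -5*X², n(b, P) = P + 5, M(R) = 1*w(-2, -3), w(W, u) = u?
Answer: -152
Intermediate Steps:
M(R) = -3 (M(R) = 1*(-3) = -3)
n(b, P) = 5 + P
d(H) = -5*(-4 + H)²*(2 + H)² (d(H) = -5*(H - 4)²*(H + (5 - 3))² = -5*(-4 + H)²*(H + 2)² = -5*(-4 + H)²*(2 + H)²)
-12*(-14) + d(2) = -12*(-14) - 5*(8 - 1*2² + 2*2)² = 168 - 5*(8 - 1*4 + 4)² = 168 - 5*(8 - 4 + 4)² = 168 - 5*8² = 168 - 5*64 = 168 - 320 = -152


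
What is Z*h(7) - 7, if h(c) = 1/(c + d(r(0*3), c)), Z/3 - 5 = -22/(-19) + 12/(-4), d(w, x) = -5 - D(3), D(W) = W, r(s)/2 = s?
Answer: -313/19 ≈ -16.474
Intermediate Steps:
r(s) = 2*s
d(w, x) = -8 (d(w, x) = -5 - 1*3 = -5 - 3 = -8)
Z = 180/19 (Z = 15 + 3*(-22/(-19) + 12/(-4)) = 15 + 3*(-22*(-1/19) + 12*(-1/4)) = 15 + 3*(22/19 - 3) = 15 + 3*(-35/19) = 15 - 105/19 = 180/19 ≈ 9.4737)
h(c) = 1/(-8 + c) (h(c) = 1/(c - 8) = 1/(-8 + c))
Z*h(7) - 7 = 180/(19*(-8 + 7)) - 7 = (180/19)/(-1) - 7 = (180/19)*(-1) - 7 = -180/19 - 7 = -313/19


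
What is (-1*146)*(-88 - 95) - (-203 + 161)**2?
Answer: 24954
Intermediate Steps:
(-1*146)*(-88 - 95) - (-203 + 161)**2 = -146*(-183) - 1*(-42)**2 = 26718 - 1*1764 = 26718 - 1764 = 24954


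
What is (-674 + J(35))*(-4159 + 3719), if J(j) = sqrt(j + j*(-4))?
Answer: 296560 - 440*I*sqrt(105) ≈ 2.9656e+5 - 4508.7*I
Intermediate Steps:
J(j) = sqrt(3)*sqrt(-j) (J(j) = sqrt(j - 4*j) = sqrt(-3*j) = sqrt(3)*sqrt(-j))
(-674 + J(35))*(-4159 + 3719) = (-674 + sqrt(3)*sqrt(-1*35))*(-4159 + 3719) = (-674 + sqrt(3)*sqrt(-35))*(-440) = (-674 + sqrt(3)*(I*sqrt(35)))*(-440) = (-674 + I*sqrt(105))*(-440) = 296560 - 440*I*sqrt(105)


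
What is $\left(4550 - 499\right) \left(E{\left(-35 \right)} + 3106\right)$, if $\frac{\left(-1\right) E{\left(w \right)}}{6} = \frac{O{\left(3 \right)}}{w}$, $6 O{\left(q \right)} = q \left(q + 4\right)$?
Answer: $\frac{62924183}{5} \approx 1.2585 \cdot 10^{7}$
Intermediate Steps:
$O{\left(q \right)} = \frac{q \left(4 + q\right)}{6}$ ($O{\left(q \right)} = \frac{q \left(q + 4\right)}{6} = \frac{q \left(4 + q\right)}{6}$)
$E{\left(w \right)} = - \frac{21}{w}$ ($E{\left(w \right)} = - 6 \frac{\frac{1}{6} \cdot 3 \left(4 + 3\right)}{w} = - 6 \frac{\frac{1}{6} \cdot 3 \cdot 7}{w} = - 6 \frac{7}{2 w} = - \frac{21}{w}$)
$\left(4550 - 499\right) \left(E{\left(-35 \right)} + 3106\right) = \left(4550 - 499\right) \left(- \frac{21}{-35} + 3106\right) = 4051 \left(\left(-21\right) \left(- \frac{1}{35}\right) + 3106\right) = 4051 \left(\frac{3}{5} + 3106\right) = 4051 \cdot \frac{15533}{5} = \frac{62924183}{5}$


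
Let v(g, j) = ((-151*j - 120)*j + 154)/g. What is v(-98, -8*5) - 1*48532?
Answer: -2259745/49 ≈ -46117.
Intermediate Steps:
v(g, j) = (154 + j*(-120 - 151*j))/g (v(g, j) = ((-120 - 151*j)*j + 154)/g = (j*(-120 - 151*j) + 154)/g = (154 + j*(-120 - 151*j))/g)
v(-98, -8*5) - 1*48532 = (154 - 151*(-8*5)² - (-960)*5)/(-98) - 1*48532 = -(154 - 151*(-40)² - 120*(-40))/98 - 48532 = -(154 - 151*1600 + 4800)/98 - 48532 = -(154 - 241600 + 4800)/98 - 48532 = -1/98*(-236646) - 48532 = 118323/49 - 48532 = -2259745/49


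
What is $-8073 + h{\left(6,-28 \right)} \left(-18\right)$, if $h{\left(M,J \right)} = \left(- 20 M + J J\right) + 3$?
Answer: $-20079$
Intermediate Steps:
$h{\left(M,J \right)} = 3 + J^{2} - 20 M$ ($h{\left(M,J \right)} = \left(- 20 M + J^{2}\right) + 3 = \left(J^{2} - 20 M\right) + 3 = 3 + J^{2} - 20 M$)
$-8073 + h{\left(6,-28 \right)} \left(-18\right) = -8073 + \left(3 + \left(-28\right)^{2} - 120\right) \left(-18\right) = -8073 + \left(3 + 784 - 120\right) \left(-18\right) = -8073 + 667 \left(-18\right) = -8073 - 12006 = -20079$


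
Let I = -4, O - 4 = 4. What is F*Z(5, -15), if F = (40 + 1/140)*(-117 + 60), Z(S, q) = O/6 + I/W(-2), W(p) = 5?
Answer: -212838/175 ≈ -1216.2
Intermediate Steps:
O = 8 (O = 4 + 4 = 8)
Z(S, q) = 8/15 (Z(S, q) = 8/6 - 4/5 = 8*(⅙) - 4*⅕ = 4/3 - ⅘ = 8/15)
F = -319257/140 (F = (40 + 1/140)*(-57) = (5601/140)*(-57) = -319257/140 ≈ -2280.4)
F*Z(5, -15) = -319257/140*8/15 = -212838/175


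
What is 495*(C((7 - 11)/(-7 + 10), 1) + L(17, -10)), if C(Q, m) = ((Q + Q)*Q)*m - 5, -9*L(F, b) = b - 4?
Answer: 55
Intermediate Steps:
L(F, b) = 4/9 - b/9 (L(F, b) = -(b - 4)/9 = -(-4 + b)/9 = 4/9 - b/9)
C(Q, m) = -5 + 2*m*Q**2 (C(Q, m) = ((2*Q)*Q)*m - 5 = (2*Q**2)*m - 5 = 2*m*Q**2 - 5 = -5 + 2*m*Q**2)
495*(C((7 - 11)/(-7 + 10), 1) + L(17, -10)) = 495*((-5 + 2*1*((7 - 11)/(-7 + 10))**2) + (4/9 - 1/9*(-10))) = 495*((-5 + 2*1*(-4/3)**2) + (4/9 + 10/9)) = 495*((-5 + 2*1*(-4*1/3)**2) + 14/9) = 495*((-5 + 2*1*(-4/3)**2) + 14/9) = 495*((-5 + 2*1*(16/9)) + 14/9) = 495*((-5 + 32/9) + 14/9) = 495*(-13/9 + 14/9) = 495*(1/9) = 55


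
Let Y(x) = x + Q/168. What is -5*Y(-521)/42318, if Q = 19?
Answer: 437545/7109424 ≈ 0.061544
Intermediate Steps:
Y(x) = 19/168 + x (Y(x) = x + 19/168 = 19/168 + x)
-5*Y(-521)/42318 = -5*(19/168 - 521)/42318 = -(-437545)/(168*42318) = -5*(-87509/7109424) = 437545/7109424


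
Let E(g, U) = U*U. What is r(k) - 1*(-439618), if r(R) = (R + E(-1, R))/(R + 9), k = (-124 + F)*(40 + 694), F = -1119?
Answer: -431316705528/912353 ≈ -4.7275e+5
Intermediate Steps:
k = -912362 (k = (-124 - 1119)*(40 + 694) = -1243*734 = -912362)
E(g, U) = U²
r(R) = (R + R²)/(9 + R) (r(R) = (R + R²)/(R + 9) = (R + R²)/(9 + R))
r(k) - 1*(-439618) = -912362*(1 - 912362)/(9 - 912362) - 1*(-439618) = -912362*(-912361)/(-912353) + 439618 = -912362*(-1/912353)*(-912361) + 439618 = -832403506682/912353 + 439618 = -431316705528/912353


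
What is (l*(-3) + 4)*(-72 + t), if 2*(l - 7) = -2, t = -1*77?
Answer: 2086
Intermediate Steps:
t = -77
l = 6 (l = 7 + (1/2)*(-2) = 7 - 1 = 6)
(l*(-3) + 4)*(-72 + t) = (6*(-3) + 4)*(-72 - 77) = (-18 + 4)*(-149) = -14*(-149) = 2086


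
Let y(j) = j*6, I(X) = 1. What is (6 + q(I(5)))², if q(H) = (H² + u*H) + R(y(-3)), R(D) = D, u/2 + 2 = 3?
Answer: 81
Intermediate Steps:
y(j) = 6*j
u = 2 (u = -4 + 2*3 = -4 + 6 = 2)
q(H) = -18 + H² + 2*H (q(H) = (H² + 2*H) + 6*(-3) = (H² + 2*H) - 18 = -18 + H² + 2*H)
(6 + q(I(5)))² = (6 + (-18 + 1² + 2*1))² = (6 + (-18 + 1 + 2))² = (6 - 15)² = (-9)² = 81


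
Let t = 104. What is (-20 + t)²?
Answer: 7056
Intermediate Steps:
(-20 + t)² = (-20 + 104)² = 84² = 7056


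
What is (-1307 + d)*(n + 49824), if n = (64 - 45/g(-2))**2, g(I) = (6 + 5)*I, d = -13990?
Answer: -401179504425/484 ≈ -8.2888e+8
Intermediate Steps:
g(I) = 11*I
n = 2111209/484 (n = (64 - 45/(11*(-2)))**2 = (64 - 45/(-22))**2 = (64 - 45*(-1/22))**2 = (64 + 45/22)**2 = (1453/22)**2 = 2111209/484 ≈ 4362.0)
(-1307 + d)*(n + 49824) = (-1307 - 13990)*(2111209/484 + 49824) = -15297*26226025/484 = -401179504425/484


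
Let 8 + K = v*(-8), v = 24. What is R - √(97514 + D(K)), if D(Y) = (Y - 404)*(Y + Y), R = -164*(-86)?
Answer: 14104 - √339114 ≈ 13522.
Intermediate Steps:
K = -200 (K = -8 + 24*(-8) = -8 - 192 = -200)
R = 14104
D(Y) = 2*Y*(-404 + Y) (D(Y) = (-404 + Y)*(2*Y) = 2*Y*(-404 + Y))
R - √(97514 + D(K)) = 14104 - √(97514 + 2*(-200)*(-404 - 200)) = 14104 - √(97514 + 2*(-200)*(-604)) = 14104 - √(97514 + 241600) = 14104 - √339114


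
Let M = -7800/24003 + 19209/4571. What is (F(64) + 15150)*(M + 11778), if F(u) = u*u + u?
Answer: 1188650629846510/5224653 ≈ 2.2751e+8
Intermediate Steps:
F(u) = u + u² (F(u) = u² + u = u + u²)
M = 20258087/5224653 (M = -7800*1/24003 + 19209*(1/4571) = -2600/8001 + 19209/4571 = 20258087/5224653 ≈ 3.8774)
(F(64) + 15150)*(M + 11778) = (64*(1 + 64) + 15150)*(20258087/5224653 + 11778) = (64*65 + 15150)*(61556221121/5224653) = (4160 + 15150)*(61556221121/5224653) = 19310*(61556221121/5224653) = 1188650629846510/5224653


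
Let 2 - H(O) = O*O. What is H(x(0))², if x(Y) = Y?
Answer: 4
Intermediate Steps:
H(O) = 2 - O² (H(O) = 2 - O*O = 2 - O²)
H(x(0))² = (2 - 1*0²)² = (2 - 1*0)² = (2 + 0)² = 2² = 4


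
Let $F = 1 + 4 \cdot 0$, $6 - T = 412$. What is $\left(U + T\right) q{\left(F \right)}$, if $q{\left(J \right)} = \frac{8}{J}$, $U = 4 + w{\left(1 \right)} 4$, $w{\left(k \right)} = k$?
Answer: $-3184$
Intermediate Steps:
$T = -406$ ($T = 6 - 412 = -406$)
$U = 8$ ($U = 4 + 1 \cdot 4 = 4 + 4 = 8$)
$F = 1$ ($F = 1 + 0 = 1$)
$\left(U + T\right) q{\left(F \right)} = \left(8 - 406\right) \frac{8}{1} = - 398 \cdot 8 \cdot 1 = \left(-398\right) 8 = -3184$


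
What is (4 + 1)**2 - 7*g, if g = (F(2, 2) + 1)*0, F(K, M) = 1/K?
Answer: 25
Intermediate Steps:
g = 0 (g = (1/2 + 1)*0 = (3/2)*0 = 0)
(4 + 1)**2 - 7*g = (4 + 1)**2 - 7*0 = 5**2 + 0 = 25 + 0 = 25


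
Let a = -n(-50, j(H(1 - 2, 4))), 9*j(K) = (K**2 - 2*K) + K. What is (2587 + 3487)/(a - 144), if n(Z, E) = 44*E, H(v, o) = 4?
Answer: -9111/304 ≈ -29.970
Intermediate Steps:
j(K) = -K/9 + K**2/9 (j(K) = ((K**2 - 2*K) + K)/9 = (K**2 - K)/9 = -K/9 + K**2/9)
a = -176/3 (a = -44*(1/9)*4*(-1 + 4) = -44*(1/9)*4*3 = -44*4/3 = -1*176/3 = -176/3 ≈ -58.667)
(2587 + 3487)/(a - 144) = (2587 + 3487)/(-176/3 - 144) = 6074/(-608/3) = 6074*(-3/608) = -9111/304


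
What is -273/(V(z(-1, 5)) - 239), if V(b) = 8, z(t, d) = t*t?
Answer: 13/11 ≈ 1.1818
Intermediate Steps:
z(t, d) = t**2
-273/(V(z(-1, 5)) - 239) = -273/(8 - 239) = -273/(-231) = -1/231*(-273) = 13/11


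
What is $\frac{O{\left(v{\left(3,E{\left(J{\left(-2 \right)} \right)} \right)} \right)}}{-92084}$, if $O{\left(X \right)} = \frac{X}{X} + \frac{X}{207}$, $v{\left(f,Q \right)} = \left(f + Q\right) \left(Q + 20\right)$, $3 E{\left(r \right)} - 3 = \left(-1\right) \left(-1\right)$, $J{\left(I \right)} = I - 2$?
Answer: $- \frac{2695}{171552492} \approx -1.5709 \cdot 10^{-5}$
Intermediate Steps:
$J{\left(I \right)} = -2 + I$
$E{\left(r \right)} = \frac{4}{3}$ ($E{\left(r \right)} = 1 + \frac{\left(-1\right) \left(-1\right)}{3} = 1 + \frac{1}{3} \cdot 1 = 1 + \frac{1}{3} = \frac{4}{3}$)
$v{\left(f,Q \right)} = \left(20 + Q\right) \left(Q + f\right)$ ($v{\left(f,Q \right)} = \left(Q + f\right) \left(20 + Q\right) = \left(20 + Q\right) \left(Q + f\right)$)
$O{\left(X \right)} = 1 + \frac{X}{207}$ ($O{\left(X \right)} = 1 + X \frac{1}{207} = 1 + \frac{X}{207}$)
$\frac{O{\left(v{\left(3,E{\left(J{\left(-2 \right)} \right)} \right)} \right)}}{-92084} = \frac{1 + \frac{\left(\frac{4}{3}\right)^{2} + 20 \cdot \frac{4}{3} + 20 \cdot 3 + \frac{4}{3} \cdot 3}{207}}{-92084} = \left(1 + \frac{\frac{16}{9} + \frac{80}{3} + 60 + 4}{207}\right) \left(- \frac{1}{92084}\right) = \left(1 + \frac{1}{207} \cdot \frac{832}{9}\right) \left(- \frac{1}{92084}\right) = \left(1 + \frac{832}{1863}\right) \left(- \frac{1}{92084}\right) = \frac{2695}{1863} \left(- \frac{1}{92084}\right) = - \frac{2695}{171552492}$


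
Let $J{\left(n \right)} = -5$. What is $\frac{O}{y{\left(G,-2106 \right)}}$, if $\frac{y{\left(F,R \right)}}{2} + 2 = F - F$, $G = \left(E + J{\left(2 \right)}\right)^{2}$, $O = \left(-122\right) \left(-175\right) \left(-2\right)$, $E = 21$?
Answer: $10675$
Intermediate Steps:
$O = -42700$ ($O = 21350 \left(-2\right) = -42700$)
$G = 256$ ($G = \left(21 - 5\right)^{2} = 16^{2} = 256$)
$y{\left(F,R \right)} = -4$ ($y{\left(F,R \right)} = -4 + 2 \left(F - F\right) = -4 + 2 \cdot 0 = -4 + 0 = -4$)
$\frac{O}{y{\left(G,-2106 \right)}} = - \frac{42700}{-4} = \left(-42700\right) \left(- \frac{1}{4}\right) = 10675$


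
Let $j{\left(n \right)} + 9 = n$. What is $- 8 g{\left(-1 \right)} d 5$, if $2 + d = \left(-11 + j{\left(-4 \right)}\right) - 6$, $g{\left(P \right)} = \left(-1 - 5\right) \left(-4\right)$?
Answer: $30720$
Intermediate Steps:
$j{\left(n \right)} = -9 + n$
$g{\left(P \right)} = 24$ ($g{\left(P \right)} = \left(-6\right) \left(-4\right) = 24$)
$d = -32$ ($d = -2 - 30 = -32$)
$- 8 g{\left(-1 \right)} d 5 = \left(-8\right) 24 \left(-32\right) 5 = \left(-192\right) \left(-32\right) 5 = 6144 \cdot 5 = 30720$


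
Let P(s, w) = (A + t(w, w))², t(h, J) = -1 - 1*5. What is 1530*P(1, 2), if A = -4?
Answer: 153000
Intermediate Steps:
t(h, J) = -6 (t(h, J) = -1 - 5 = -6)
P(s, w) = 100 (P(s, w) = (-4 - 6)² = (-10)² = 100)
1530*P(1, 2) = 1530*100 = 153000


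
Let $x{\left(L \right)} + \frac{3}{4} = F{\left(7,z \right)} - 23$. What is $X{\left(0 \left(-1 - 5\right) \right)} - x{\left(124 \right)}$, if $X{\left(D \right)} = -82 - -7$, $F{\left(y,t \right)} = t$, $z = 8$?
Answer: $- \frac{237}{4} \approx -59.25$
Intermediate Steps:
$X{\left(D \right)} = -75$ ($X{\left(D \right)} = -82 + 7 = -75$)
$x{\left(L \right)} = - \frac{63}{4}$ ($x{\left(L \right)} = - \frac{3}{4} + \left(8 - 23\right) = - \frac{3}{4} - 15 = - \frac{63}{4}$)
$X{\left(0 \left(-1 - 5\right) \right)} - x{\left(124 \right)} = -75 - - \frac{63}{4} = -75 + \frac{63}{4} = - \frac{237}{4}$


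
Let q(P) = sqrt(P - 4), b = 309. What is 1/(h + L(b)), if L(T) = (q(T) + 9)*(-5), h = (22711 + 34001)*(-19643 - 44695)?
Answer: -3648736701/13313279513224355776 + 5*sqrt(305)/13313279513224355776 ≈ -2.7407e-10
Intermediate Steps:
q(P) = sqrt(-4 + P)
h = -3648736656 (h = 56712*(-64338) = -3648736656)
L(T) = -45 - 5*sqrt(-4 + T) (L(T) = (sqrt(-4 + T) + 9)*(-5) = (9 + sqrt(-4 + T))*(-5) = -45 - 5*sqrt(-4 + T))
1/(h + L(b)) = 1/(-3648736656 + (-45 - 5*sqrt(-4 + 309))) = 1/(-3648736656 + (-45 - 5*sqrt(305))) = 1/(-3648736701 - 5*sqrt(305))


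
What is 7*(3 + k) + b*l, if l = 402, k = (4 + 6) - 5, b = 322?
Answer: 129500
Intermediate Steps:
k = 5 (k = 10 - 5 = 5)
7*(3 + k) + b*l = 7*(3 + 5) + 322*402 = 7*8 + 129444 = 56 + 129444 = 129500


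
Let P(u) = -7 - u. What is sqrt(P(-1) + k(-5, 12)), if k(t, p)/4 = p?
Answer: sqrt(42) ≈ 6.4807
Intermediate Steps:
k(t, p) = 4*p
sqrt(P(-1) + k(-5, 12)) = sqrt((-7 - 1*(-1)) + 4*12) = sqrt((-7 + 1) + 48) = sqrt(-6 + 48) = sqrt(42)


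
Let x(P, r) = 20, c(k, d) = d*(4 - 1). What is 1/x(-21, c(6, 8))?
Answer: 1/20 ≈ 0.050000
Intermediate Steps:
c(k, d) = 3*d (c(k, d) = d*3 = 3*d)
1/x(-21, c(6, 8)) = 1/20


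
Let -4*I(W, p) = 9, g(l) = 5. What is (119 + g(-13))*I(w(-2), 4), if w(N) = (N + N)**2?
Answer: -279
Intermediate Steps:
w(N) = 4*N**2 (w(N) = (2*N)**2 = 4*N**2)
I(W, p) = -9/4 (I(W, p) = -1/4*9 = -9/4)
(119 + g(-13))*I(w(-2), 4) = (119 + 5)*(-9/4) = 124*(-9/4) = -279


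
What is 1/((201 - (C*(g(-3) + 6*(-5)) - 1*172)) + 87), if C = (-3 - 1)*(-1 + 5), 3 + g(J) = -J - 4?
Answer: -1/84 ≈ -0.011905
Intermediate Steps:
g(J) = -7 - J (g(J) = -3 + (-J - 4) = -3 + (-4 - J) = -7 - J)
C = -16 (C = -4*4 = -16)
1/((201 - (C*(g(-3) + 6*(-5)) - 1*172)) + 87) = 1/((201 - (-16*((-7 - 1*(-3)) + 6*(-5)) - 1*172)) + 87) = 1/((201 - (-16*((-7 + 3) - 30) - 172)) + 87) = 1/((201 - (-16*(-4 - 30) - 172)) + 87) = 1/((201 - (-16*(-34) - 172)) + 87) = 1/((201 - (544 - 172)) + 87) = 1/((201 - 1*372) + 87) = 1/((201 - 372) + 87) = 1/(-171 + 87) = 1/(-84) = -1/84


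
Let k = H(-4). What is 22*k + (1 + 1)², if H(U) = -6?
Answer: -128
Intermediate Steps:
k = -6
22*k + (1 + 1)² = 22*(-6) + (1 + 1)² = -132 + 2² = -132 + 4 = -128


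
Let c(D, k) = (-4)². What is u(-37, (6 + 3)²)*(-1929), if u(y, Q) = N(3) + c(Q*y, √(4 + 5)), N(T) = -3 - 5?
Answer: -15432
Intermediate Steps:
N(T) = -8
c(D, k) = 16
u(y, Q) = 8 (u(y, Q) = -8 + 16 = 8)
u(-37, (6 + 3)²)*(-1929) = 8*(-1929) = -15432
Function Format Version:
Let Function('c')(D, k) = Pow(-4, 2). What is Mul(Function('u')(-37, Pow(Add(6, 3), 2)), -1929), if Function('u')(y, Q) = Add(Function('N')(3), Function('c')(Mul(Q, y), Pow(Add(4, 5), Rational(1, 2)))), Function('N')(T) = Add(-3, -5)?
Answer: -15432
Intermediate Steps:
Function('N')(T) = -8
Function('c')(D, k) = 16
Function('u')(y, Q) = 8 (Function('u')(y, Q) = Add(-8, 16) = 8)
Mul(Function('u')(-37, Pow(Add(6, 3), 2)), -1929) = Mul(8, -1929) = -15432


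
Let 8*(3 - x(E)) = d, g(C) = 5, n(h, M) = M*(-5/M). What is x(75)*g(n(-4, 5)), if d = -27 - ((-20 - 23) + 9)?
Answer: 85/8 ≈ 10.625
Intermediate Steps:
n(h, M) = -5
d = 7 (d = -27 - (-43 + 9) = -27 - 1*(-34) = -27 + 34 = 7)
x(E) = 17/8 (x(E) = 3 - 1/8*7 = 3 - 7/8 = 17/8)
x(75)*g(n(-4, 5)) = (17/8)*5 = 85/8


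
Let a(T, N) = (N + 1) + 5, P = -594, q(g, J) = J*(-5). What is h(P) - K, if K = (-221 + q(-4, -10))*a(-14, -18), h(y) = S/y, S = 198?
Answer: -6157/3 ≈ -2052.3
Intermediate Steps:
q(g, J) = -5*J
a(T, N) = 6 + N (a(T, N) = (1 + N) + 5 = 6 + N)
h(y) = 198/y
K = 2052 (K = (-221 - 5*(-10))*(6 - 18) = (-221 + 50)*(-12) = -171*(-12) = 2052)
h(P) - K = 198/(-594) - 1*2052 = 198*(-1/594) - 2052 = -⅓ - 2052 = -6157/3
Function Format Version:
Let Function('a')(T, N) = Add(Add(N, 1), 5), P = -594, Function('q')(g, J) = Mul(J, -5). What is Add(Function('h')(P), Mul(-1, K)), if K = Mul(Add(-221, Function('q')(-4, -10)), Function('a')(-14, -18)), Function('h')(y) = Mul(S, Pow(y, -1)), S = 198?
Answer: Rational(-6157, 3) ≈ -2052.3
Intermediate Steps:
Function('q')(g, J) = Mul(-5, J)
Function('a')(T, N) = Add(6, N) (Function('a')(T, N) = Add(Add(1, N), 5) = Add(6, N))
Function('h')(y) = Mul(198, Pow(y, -1))
K = 2052 (K = Mul(Add(-221, Mul(-5, -10)), Add(6, -18)) = Mul(Add(-221, 50), -12) = Mul(-171, -12) = 2052)
Add(Function('h')(P), Mul(-1, K)) = Add(Mul(198, Pow(-594, -1)), Mul(-1, 2052)) = Add(Mul(198, Rational(-1, 594)), -2052) = Add(Rational(-1, 3), -2052) = Rational(-6157, 3)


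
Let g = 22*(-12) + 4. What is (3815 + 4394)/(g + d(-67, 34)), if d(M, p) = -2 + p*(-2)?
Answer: -8209/330 ≈ -24.876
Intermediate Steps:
g = -260 (g = -264 + 4 = -260)
d(M, p) = -2 - 2*p
(3815 + 4394)/(g + d(-67, 34)) = (3815 + 4394)/(-260 + (-2 - 2*34)) = 8209/(-260 + (-2 - 68)) = 8209/(-260 - 70) = 8209/(-330) = 8209*(-1/330) = -8209/330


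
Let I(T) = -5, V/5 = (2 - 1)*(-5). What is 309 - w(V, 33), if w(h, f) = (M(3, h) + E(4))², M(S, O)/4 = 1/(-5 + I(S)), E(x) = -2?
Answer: 7581/25 ≈ 303.24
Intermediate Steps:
V = -25 (V = 5*((2 - 1)*(-5)) = 5*(1*(-5)) = 5*(-5) = -25)
M(S, O) = -⅖ (M(S, O) = 4/(-5 - 5) = 4/(-10) = 4*(-⅒) = -⅖)
w(h, f) = 144/25 (w(h, f) = (-⅖ - 2)² = (-12/5)² = 144/25)
309 - w(V, 33) = 309 - 1*144/25 = 309 - 144/25 = 7581/25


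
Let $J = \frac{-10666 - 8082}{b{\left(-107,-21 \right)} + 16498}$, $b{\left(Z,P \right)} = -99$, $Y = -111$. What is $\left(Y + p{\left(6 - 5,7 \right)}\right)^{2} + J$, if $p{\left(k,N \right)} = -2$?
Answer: $\frac{209380083}{16399} \approx 12768.0$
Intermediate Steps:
$J = - \frac{18748}{16399}$ ($J = \frac{-10666 - 8082}{-99 + 16498} = - \frac{18748}{16399} \approx -1.1432$)
$\left(Y + p{\left(6 - 5,7 \right)}\right)^{2} + J = \left(-111 - 2\right)^{2} - \frac{18748}{16399} = \left(-113\right)^{2} - \frac{18748}{16399} = 12769 - \frac{18748}{16399} = \frac{209380083}{16399}$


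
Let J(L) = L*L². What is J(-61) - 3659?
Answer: -230640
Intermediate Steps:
J(L) = L³
J(-61) - 3659 = (-61)³ - 3659 = -226981 - 3659 = -230640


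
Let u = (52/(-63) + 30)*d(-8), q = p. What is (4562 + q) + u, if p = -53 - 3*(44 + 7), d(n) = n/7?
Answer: 1906292/441 ≈ 4322.7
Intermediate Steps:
d(n) = n/7 (d(n) = n*(⅐) = n/7)
p = -206 (p = -53 - 3*51 = -53 - 153 = -206)
q = -206
u = -14704/441 (u = (52/(-63) + 30)*((⅐)*(-8)) = (52*(-1/63) + 30)*(-8/7) = (-52/63 + 30)*(-8/7) = (1838/63)*(-8/7) = -14704/441 ≈ -33.342)
(4562 + q) + u = (4562 - 206) - 14704/441 = 4356 - 14704/441 = 1906292/441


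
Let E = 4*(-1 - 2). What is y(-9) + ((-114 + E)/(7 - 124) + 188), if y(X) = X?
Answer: 2341/13 ≈ 180.08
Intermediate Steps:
E = -12 (E = 4*(-3) = -12)
y(-9) + ((-114 + E)/(7 - 124) + 188) = -9 + ((-114 - 12)/(7 - 124) + 188) = -9 + (-126/(-117) + 188) = -9 + (-126*(-1/117) + 188) = -9 + (14/13 + 188) = -9 + 2458/13 = 2341/13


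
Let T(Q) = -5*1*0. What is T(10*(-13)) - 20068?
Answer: -20068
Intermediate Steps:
T(Q) = 0 (T(Q) = -5*0 = 0)
T(10*(-13)) - 20068 = 0 - 20068 = -20068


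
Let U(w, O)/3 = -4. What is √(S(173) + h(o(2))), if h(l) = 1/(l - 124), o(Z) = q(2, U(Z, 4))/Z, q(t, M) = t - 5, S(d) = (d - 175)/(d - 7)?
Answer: I*√8687361/20833 ≈ 0.14148*I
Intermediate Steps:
U(w, O) = -12 (U(w, O) = 3*(-4) = -12)
S(d) = (-175 + d)/(-7 + d)
q(t, M) = -5 + t
o(Z) = -3/Z (o(Z) = (-5 + 2)/Z = -3/Z)
h(l) = 1/(-124 + l)
√(S(173) + h(o(2))) = √((-175 + 173)/(-7 + 173) + 1/(-124 - 3/2)) = √(-2/166 + 1/(-124 - 3*½)) = √((1/166)*(-2) + 1/(-124 - 3/2)) = √(-1/83 + 1/(-251/2)) = √(-1/83 - 2/251) = √(-417/20833) = I*√8687361/20833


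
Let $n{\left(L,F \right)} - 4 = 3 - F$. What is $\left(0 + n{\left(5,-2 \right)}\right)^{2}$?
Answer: $81$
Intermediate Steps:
$n{\left(L,F \right)} = 7 - F$ ($n{\left(L,F \right)} = 4 - \left(-3 + F\right) = 7 - F$)
$\left(0 + n{\left(5,-2 \right)}\right)^{2} = \left(0 + \left(7 - -2\right)\right)^{2} = \left(0 + \left(7 + 2\right)\right)^{2} = \left(0 + 9\right)^{2} = 9^{2} = 81$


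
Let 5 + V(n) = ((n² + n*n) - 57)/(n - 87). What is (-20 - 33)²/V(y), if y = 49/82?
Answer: -815972365/1263192 ≈ -645.96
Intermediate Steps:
y = 49/82 (y = 49*(1/82) = 49/82 ≈ 0.59756)
V(n) = -5 + (-57 + 2*n²)/(-87 + n) (V(n) = -5 + ((n² + n*n) - 57)/(n - 87) = -5 + ((n² + n²) - 57)/(-87 + n) = -5 + (2*n² - 57)/(-87 + n) = -5 + (-57 + 2*n²)/(-87 + n))
(-20 - 33)²/V(y) = (-20 - 33)²/(((378 - 5*49/82 + 2*(49/82)²)/(-87 + 49/82))) = (-53)²/(((378 - 245/82 + 2*(2401/6724))/(-7085/82))) = 2809/((-82*(378 - 245/82 + 2401/3362)/7085)) = 2809/((-82/7085*631596/1681)) = 2809/(-1263192/290485) = 2809*(-290485/1263192) = -815972365/1263192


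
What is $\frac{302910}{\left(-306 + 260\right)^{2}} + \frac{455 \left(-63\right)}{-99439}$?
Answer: $\frac{656124405}{4574194} \approx 143.44$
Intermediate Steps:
$\frac{302910}{\left(-306 + 260\right)^{2}} + \frac{455 \left(-63\right)}{-99439} = \frac{302910}{\left(-46\right)^{2}} - - \frac{28665}{99439} = \frac{302910}{2116} + \frac{28665}{99439} = 302910 \cdot \frac{1}{2116} + \frac{28665}{99439} = \frac{6585}{46} + \frac{28665}{99439} = \frac{656124405}{4574194}$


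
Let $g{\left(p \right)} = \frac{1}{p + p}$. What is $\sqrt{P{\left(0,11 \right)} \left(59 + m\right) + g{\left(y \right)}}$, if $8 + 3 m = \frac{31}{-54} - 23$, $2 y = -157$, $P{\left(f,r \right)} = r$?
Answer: $\frac{\sqrt{4258458266}}{2826} \approx 23.092$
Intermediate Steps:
$y = - \frac{157}{2}$ ($y = \frac{1}{2} \left(-157\right) = - \frac{157}{2} \approx -78.5$)
$g{\left(p \right)} = \frac{1}{2 p}$
$m = - \frac{1705}{162}$ ($m = - \frac{8}{3} + \frac{\frac{31}{-54} - 23}{3} = - \frac{8}{3} + \frac{31 \left(- \frac{1}{54}\right) - 23}{3} = - \frac{8}{3} + \frac{- \frac{31}{54} - 23}{3} = - \frac{8}{3} + \frac{1}{3} \left(- \frac{1273}{54}\right) = - \frac{8}{3} - \frac{1273}{162} = - \frac{1705}{162} \approx -10.525$)
$\sqrt{P{\left(0,11 \right)} \left(59 + m\right) + g{\left(y \right)}} = \sqrt{11 \left(59 - \frac{1705}{162}\right) + \frac{1}{2 \left(- \frac{157}{2}\right)}} = \sqrt{11 \cdot \frac{7853}{162} + \frac{1}{2} \left(- \frac{2}{157}\right)} = \sqrt{\frac{86383}{162} - \frac{1}{157}} = \sqrt{\frac{13561969}{25434}} = \frac{\sqrt{4258458266}}{2826}$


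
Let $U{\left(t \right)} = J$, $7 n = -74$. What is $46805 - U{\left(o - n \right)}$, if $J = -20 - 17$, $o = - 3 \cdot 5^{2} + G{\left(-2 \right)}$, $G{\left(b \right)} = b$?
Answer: $46842$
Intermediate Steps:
$n = - \frac{74}{7}$ ($n = \frac{1}{7} \left(-74\right) = - \frac{74}{7} \approx -10.571$)
$o = -77$ ($o = - 3 \cdot 5^{2} - 2 = \left(-3\right) 25 - 2 = -75 - 2 = -77$)
$J = -37$ ($J = -20 - 17 = -37$)
$U{\left(t \right)} = -37$
$46805 - U{\left(o - n \right)} = 46805 - -37 = 46805 + 37 = 46842$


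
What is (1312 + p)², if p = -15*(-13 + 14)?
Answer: 1682209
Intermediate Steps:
p = -15 (p = -15*1 = -15)
(1312 + p)² = (1312 - 15)² = 1297² = 1682209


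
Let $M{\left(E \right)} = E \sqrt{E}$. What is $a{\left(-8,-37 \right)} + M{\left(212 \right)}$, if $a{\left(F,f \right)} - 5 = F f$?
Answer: $301 + 424 \sqrt{53} \approx 3387.8$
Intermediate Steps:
$a{\left(F,f \right)} = 5 + F f$
$M{\left(E \right)} = E^{\frac{3}{2}}$
$a{\left(-8,-37 \right)} + M{\left(212 \right)} = \left(5 - -296\right) + 212^{\frac{3}{2}} = \left(5 + 296\right) + 424 \sqrt{53} = 301 + 424 \sqrt{53}$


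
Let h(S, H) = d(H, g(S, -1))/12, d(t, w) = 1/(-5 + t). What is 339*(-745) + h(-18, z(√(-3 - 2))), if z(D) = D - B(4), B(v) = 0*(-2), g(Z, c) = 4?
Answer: -18183961/72 - I*√5/360 ≈ -2.5256e+5 - 0.0062113*I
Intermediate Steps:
B(v) = 0
z(D) = D (z(D) = D - 1*0 = D + 0 = D)
h(S, H) = 1/(12*(-5 + H)) (h(S, H) = 1/((-5 + H)*12) = (1/12)/(-5 + H) = 1/(12*(-5 + H)))
339*(-745) + h(-18, z(√(-3 - 2))) = 339*(-745) + 1/(12*(-5 + √(-3 - 2))) = -252555 + 1/(12*(-5 + √(-5))) = -252555 + 1/(12*(-5 + I*√5))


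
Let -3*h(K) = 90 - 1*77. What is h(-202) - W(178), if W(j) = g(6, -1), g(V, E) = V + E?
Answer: -28/3 ≈ -9.3333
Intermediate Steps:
g(V, E) = E + V
W(j) = 5 (W(j) = -1 + 6 = 5)
h(K) = -13/3 (h(K) = -(90 - 1*77)/3 = -(90 - 77)/3 = -1/3*13 = -13/3)
h(-202) - W(178) = -13/3 - 1*5 = -13/3 - 5 = -28/3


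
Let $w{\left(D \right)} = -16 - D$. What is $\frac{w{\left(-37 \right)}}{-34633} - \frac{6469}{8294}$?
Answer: $- \frac{224215051}{287246102} \approx -0.78057$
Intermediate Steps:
$\frac{w{\left(-37 \right)}}{-34633} - \frac{6469}{8294} = \frac{-16 - -37}{-34633} - \frac{6469}{8294} = \left(-16 + 37\right) \left(- \frac{1}{34633}\right) - \frac{6469}{8294} = 21 \left(- \frac{1}{34633}\right) - \frac{6469}{8294} = - \frac{21}{34633} - \frac{6469}{8294} = - \frac{224215051}{287246102}$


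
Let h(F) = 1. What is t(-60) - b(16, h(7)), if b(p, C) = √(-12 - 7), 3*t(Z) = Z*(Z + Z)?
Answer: 2400 - I*√19 ≈ 2400.0 - 4.3589*I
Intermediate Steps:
t(Z) = 2*Z²/3 (t(Z) = (Z*(Z + Z))/3 = (Z*(2*Z))/3 = (2*Z²)/3 = 2*Z²/3)
b(p, C) = I*√19 (b(p, C) = √(-19) = I*√19)
t(-60) - b(16, h(7)) = (⅔)*(-60)² - I*√19 = (⅔)*3600 - I*√19 = 2400 - I*√19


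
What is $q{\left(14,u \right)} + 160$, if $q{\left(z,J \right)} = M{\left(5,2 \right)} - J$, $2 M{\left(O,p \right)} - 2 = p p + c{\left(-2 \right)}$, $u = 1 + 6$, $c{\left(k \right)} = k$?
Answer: $155$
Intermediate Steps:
$u = 7$
$M{\left(O,p \right)} = \frac{p^{2}}{2}$ ($M{\left(O,p \right)} = 1 + \frac{p p - 2}{2} = 1 + \frac{p^{2} - 2}{2} = 1 + \frac{-2 + p^{2}}{2} = 1 + \left(-1 + \frac{p^{2}}{2}\right) = \frac{p^{2}}{2}$)
$q{\left(z,J \right)} = 2 - J$ ($q{\left(z,J \right)} = \frac{2^{2}}{2} - J = \frac{1}{2} \cdot 4 - J = 2 - J$)
$q{\left(14,u \right)} + 160 = \left(2 - 7\right) + 160 = -5 + 160 = 155$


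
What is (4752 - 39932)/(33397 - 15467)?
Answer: -3518/1793 ≈ -1.9621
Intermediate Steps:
(4752 - 39932)/(33397 - 15467) = -35180/17930 = -35180*1/17930 = -3518/1793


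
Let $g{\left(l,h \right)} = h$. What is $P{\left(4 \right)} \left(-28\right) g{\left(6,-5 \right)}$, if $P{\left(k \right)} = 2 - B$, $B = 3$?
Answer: $-140$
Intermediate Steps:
$P{\left(k \right)} = -1$ ($P{\left(k \right)} = 2 - 3 = -1$)
$P{\left(4 \right)} \left(-28\right) g{\left(6,-5 \right)} = \left(-1\right) \left(-28\right) \left(-5\right) = 28 \left(-5\right) = -140$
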